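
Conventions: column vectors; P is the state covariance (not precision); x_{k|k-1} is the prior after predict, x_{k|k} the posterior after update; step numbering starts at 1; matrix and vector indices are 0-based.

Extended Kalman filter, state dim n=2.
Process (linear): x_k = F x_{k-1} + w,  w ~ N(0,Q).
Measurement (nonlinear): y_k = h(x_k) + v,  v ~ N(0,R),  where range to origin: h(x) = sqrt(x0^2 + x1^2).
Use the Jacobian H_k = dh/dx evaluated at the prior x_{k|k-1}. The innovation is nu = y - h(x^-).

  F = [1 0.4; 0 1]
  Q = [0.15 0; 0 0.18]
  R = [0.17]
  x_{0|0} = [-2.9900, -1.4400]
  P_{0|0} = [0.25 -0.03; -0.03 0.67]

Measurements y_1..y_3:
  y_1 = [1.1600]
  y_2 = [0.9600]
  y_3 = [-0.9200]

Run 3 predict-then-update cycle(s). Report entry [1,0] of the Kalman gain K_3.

K[1,0] = -0.3336

step 1: x^-=[-3.5660, -1.4400]  P^-=[0.4832 0.2380; 0.2380 0.8500]  H_jac=[-0.9273 -0.3744]  S=[0.8699]  K=[-0.6175; -0.6196]  nu=[-2.6858]  x^+=[-1.9075, 0.2240]  P^+=[0.1515 -0.0948; -0.0948 0.5161]
step 2: x^-=[-1.8179, 0.2240]  P^-=[0.3082 0.1116; 0.1116 0.6961]  H_jac=[-0.9925 0.1223]  S=[0.4569]  K=[-0.6396; -0.0561]  nu=[-0.8717]  x^+=[-1.2604, 0.2730]  P^+=[0.1213 0.0952; 0.0952 0.6946]
step 3: x^-=[-1.1512, 0.2730]  P^-=[0.4586 0.3731; 0.3731 0.8746]  H_jac=[-0.9730 0.2307]  S=[0.4833]  K=[-0.7453; -0.3336]  nu=[-2.1031]  x^+=[0.4162, 0.9746]  P^+=[0.1902 0.2529; 0.2529 0.8209]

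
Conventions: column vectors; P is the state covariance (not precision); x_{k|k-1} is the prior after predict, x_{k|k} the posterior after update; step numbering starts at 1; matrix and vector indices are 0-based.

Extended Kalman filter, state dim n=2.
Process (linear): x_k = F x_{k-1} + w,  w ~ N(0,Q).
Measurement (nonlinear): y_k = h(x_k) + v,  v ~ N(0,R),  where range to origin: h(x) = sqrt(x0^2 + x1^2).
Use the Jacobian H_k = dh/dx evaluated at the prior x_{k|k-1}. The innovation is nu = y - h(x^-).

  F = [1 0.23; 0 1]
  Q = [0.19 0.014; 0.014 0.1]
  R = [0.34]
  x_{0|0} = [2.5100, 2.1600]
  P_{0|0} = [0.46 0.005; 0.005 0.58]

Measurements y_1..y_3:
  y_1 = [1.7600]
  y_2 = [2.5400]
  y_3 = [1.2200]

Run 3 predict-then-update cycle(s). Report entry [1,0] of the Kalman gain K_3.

K[1,0] = 0.3037

step 1: x^-=[3.0068, 2.1600]  P^-=[0.6830 0.1524; 0.1524 0.6800]  H_jac=[0.8122 0.5834]  S=[1.1664]  K=[0.5518; 0.4463]  nu=[-1.9422]  x^+=[1.9351, 1.2933]  P^+=[0.3278 -0.1348; -0.1348 0.4477]
step 2: x^-=[2.2326, 1.2933]  P^-=[0.4795 -0.0178; -0.0178 0.5477]  H_jac=[0.8653 0.5013]  S=[0.8212]  K=[0.4944; 0.3155]  nu=[-0.0401]  x^+=[2.2127, 1.2806]  P^+=[0.2788 -0.1459; -0.1459 0.4660]
step 3: x^-=[2.5073, 1.2806]  P^-=[0.4263 -0.0248; -0.0248 0.5660]  H_jac=[0.8906 0.4549]  S=[0.7751]  K=[0.4753; 0.3037]  nu=[-1.5954]  x^+=[1.7490, 0.7962]  P^+=[0.2512 -0.1366; -0.1366 0.4945]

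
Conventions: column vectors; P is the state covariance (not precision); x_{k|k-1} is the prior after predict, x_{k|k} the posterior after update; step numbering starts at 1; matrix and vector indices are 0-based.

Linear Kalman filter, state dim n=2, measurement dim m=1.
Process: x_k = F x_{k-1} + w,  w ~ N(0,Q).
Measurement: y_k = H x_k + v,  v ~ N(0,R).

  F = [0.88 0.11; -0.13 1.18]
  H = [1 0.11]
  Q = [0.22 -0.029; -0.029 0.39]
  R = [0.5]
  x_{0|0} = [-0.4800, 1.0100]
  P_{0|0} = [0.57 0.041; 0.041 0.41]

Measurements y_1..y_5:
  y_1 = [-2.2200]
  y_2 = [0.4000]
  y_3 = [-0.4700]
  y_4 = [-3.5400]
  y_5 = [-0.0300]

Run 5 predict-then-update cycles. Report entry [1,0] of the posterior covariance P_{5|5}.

P_post[1,0] = -0.0719

step 1: x^-=[-0.3113, 1.2542]  P^-=[0.6743 0.0010; 0.0010 0.9579]  S=[1.1861]  K=[0.5686; 0.0897]  nu=[-2.0467]  x^+=[-1.4750, 1.0707]  P^+=[0.2908 -0.0595; -0.0595 0.9484]
step 2: x^-=[-1.1802, 1.4551]  P^-=[0.4452 -0.0001; -0.0001 1.7337]  S=[0.9661]  K=[0.4608; 0.1973]  nu=[1.4202]  x^+=[-0.5259, 1.7353]  P^+=[0.2401 -0.0879; -0.0879 1.6961]
step 3: x^-=[-0.2719, 2.1160]  P^-=[0.4094 0.0737; 0.0737 2.7827]  S=[0.9593]  K=[0.4352; 0.3959]  nu=[-0.4309]  x^+=[-0.4594, 1.9455]  P^+=[0.2277 -0.0916; -0.0916 2.6324]
step 4: x^-=[-0.1903, 2.3554]  P^-=[0.4104 0.1928; 0.1928 4.0873]  S=[1.0023]  K=[0.4307; 0.6409]  nu=[-3.6088]  x^+=[-1.7444, 0.0424]  P^+=[0.2245 -0.0839; -0.0839 3.6755]
step 5: x^-=[-1.5304, 0.2768]  P^-=[0.4221 0.3365; 0.3365 5.5373]  S=[1.0632]  K=[0.4319; 0.8894]  nu=[1.4700]  x^+=[-0.8956, 1.5843]  P^+=[0.2238 -0.0719; -0.0719 4.6962]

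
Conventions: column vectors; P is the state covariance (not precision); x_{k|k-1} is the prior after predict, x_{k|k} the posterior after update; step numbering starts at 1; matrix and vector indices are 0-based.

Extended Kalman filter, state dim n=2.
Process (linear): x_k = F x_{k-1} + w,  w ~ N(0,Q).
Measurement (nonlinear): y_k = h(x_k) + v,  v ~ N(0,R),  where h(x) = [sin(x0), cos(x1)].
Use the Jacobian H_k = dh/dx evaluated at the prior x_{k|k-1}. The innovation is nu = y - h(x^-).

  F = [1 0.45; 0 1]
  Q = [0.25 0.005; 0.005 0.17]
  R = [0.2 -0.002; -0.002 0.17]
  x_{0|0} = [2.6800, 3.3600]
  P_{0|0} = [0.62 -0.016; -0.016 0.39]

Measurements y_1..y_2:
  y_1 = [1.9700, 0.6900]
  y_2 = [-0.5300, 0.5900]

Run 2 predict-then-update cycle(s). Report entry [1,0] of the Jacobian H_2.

H_jac[1,0] = 0.0000

step 1: x^-=[4.1920, 3.3600]  P^-=[0.9346 0.1645; 0.1645 0.5600]  H_jac=[-0.4972 0.0000; 0.0000 0.2167]  S=[0.4311 -0.0197; -0.0197 0.1963]  K=[-1.0747 0.0736; -0.1622 0.6019]  nu=[2.8376, 1.6662]  x^+=[1.2651, 3.9025]  P^+=[0.4326 0.0677; 0.0677 0.4737]
step 2: x^-=[3.0213, 3.9025]  P^-=[0.8394 0.2858; 0.2858 0.6437]  H_jac=[-0.9928 0.0000; 0.0000 0.6896]  S=[1.0273 -0.1977; -0.1977 0.4761]  K=[-0.7950 0.0839; -0.1052 0.8886]  nu=[-0.6500, 1.3142]  x^+=[3.6483, 5.1388]  P^+=[0.1603 0.0230; 0.0230 0.2194]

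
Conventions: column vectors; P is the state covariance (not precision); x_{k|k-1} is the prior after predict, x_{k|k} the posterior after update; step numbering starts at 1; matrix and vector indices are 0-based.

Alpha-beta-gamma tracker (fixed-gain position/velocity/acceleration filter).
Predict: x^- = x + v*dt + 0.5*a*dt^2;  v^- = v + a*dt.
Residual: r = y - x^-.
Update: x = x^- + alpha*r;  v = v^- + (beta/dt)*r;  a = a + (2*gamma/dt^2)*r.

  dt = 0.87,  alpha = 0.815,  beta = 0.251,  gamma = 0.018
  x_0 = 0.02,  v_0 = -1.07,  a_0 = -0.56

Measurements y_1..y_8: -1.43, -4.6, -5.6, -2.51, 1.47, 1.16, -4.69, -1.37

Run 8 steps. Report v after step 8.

step 1: x_pred=-1.1228  r=-0.3072  x^+=-1.3732  v^+=-1.6458  a^+=-0.5746
step 2: x_pred=-3.0225  r=-1.5775  x^+=-4.3082  v^+=-2.6008  a^+=-0.6496
step 3: x_pred=-6.8168  r=1.2168  x^+=-5.8251  v^+=-2.8150  a^+=-0.5918
step 4: x_pred=-8.4981  r=5.9881  x^+=-3.6178  v^+=-1.6022  a^+=-0.3070
step 5: x_pred=-5.1279  r=6.5979  x^+=0.2494  v^+=0.0342  a^+=0.0069
step 6: x_pred=0.2818  r=0.8782  x^+=0.9975  v^+=0.2936  a^+=0.0486
step 7: x_pred=1.2713  r=-5.9613  x^+=-3.5872  v^+=-1.3840  a^+=-0.2349
step 8: x_pred=-4.8801  r=3.5101  x^+=-2.0194  v^+=-0.5757  a^+=-0.0680

v_post = -0.5757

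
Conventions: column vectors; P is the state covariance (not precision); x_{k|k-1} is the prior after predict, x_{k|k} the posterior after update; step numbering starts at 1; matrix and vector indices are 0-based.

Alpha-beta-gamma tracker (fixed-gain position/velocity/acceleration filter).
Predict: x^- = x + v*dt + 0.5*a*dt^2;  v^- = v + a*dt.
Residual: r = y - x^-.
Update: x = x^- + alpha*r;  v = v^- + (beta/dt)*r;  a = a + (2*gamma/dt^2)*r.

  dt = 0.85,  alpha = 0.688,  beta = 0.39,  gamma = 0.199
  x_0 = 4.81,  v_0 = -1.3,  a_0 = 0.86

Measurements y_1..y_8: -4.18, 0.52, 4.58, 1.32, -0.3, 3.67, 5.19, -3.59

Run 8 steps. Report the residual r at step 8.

step 1: x_pred=4.0157  r=-8.1957  x^+=-1.6229  v^+=-4.3294  a^+=-3.6547
step 2: x_pred=-6.6232  r=7.1432  x^+=-1.7087  v^+=-4.1584  a^+=0.2802
step 3: x_pred=-5.1421  r=9.7221  x^+=1.5467  v^+=0.5405  a^+=5.6358
step 4: x_pred=4.0421  r=-2.7221  x^+=2.1693  v^+=4.0820  a^+=4.1363
step 5: x_pred=7.1332  r=-7.4332  x^+=2.0192  v^+=4.1873  a^+=0.0416
step 6: x_pred=5.5934  r=-1.9234  x^+=4.2701  v^+=3.3402  a^+=-1.0179
step 7: x_pred=6.7415  r=-1.5515  x^+=5.6741  v^+=1.7631  a^+=-1.8726
step 8: x_pred=6.4962  r=-10.0862  x^+=-0.4431  v^+=-4.4564  a^+=-7.4287

resid = -10.0862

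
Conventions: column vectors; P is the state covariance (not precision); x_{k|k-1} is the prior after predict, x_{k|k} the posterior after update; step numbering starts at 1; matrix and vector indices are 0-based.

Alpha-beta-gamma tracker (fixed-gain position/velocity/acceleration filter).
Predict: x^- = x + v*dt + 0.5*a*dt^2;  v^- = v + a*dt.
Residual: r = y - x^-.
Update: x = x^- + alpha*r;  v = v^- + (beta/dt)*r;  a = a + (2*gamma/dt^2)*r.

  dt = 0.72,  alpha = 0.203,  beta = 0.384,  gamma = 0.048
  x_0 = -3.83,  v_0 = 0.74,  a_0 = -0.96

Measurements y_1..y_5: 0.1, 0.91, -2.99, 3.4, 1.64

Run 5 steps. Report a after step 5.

a_post = -0.3497

step 1: x_pred=-3.5460  r=3.6460  x^+=-2.8059  v^+=1.9934  a^+=-0.2848
step 2: x_pred=-1.4445  r=2.3545  x^+=-0.9665  v^+=3.0440  a^+=0.1512
step 3: x_pred=1.2644  r=-4.2544  x^+=0.4007  v^+=0.8839  a^+=-0.6366
step 4: x_pred=0.8721  r=2.5279  x^+=1.3853  v^+=1.7737  a^+=-0.1685
step 5: x_pred=2.6187  r=-0.9787  x^+=2.4200  v^+=1.1304  a^+=-0.3497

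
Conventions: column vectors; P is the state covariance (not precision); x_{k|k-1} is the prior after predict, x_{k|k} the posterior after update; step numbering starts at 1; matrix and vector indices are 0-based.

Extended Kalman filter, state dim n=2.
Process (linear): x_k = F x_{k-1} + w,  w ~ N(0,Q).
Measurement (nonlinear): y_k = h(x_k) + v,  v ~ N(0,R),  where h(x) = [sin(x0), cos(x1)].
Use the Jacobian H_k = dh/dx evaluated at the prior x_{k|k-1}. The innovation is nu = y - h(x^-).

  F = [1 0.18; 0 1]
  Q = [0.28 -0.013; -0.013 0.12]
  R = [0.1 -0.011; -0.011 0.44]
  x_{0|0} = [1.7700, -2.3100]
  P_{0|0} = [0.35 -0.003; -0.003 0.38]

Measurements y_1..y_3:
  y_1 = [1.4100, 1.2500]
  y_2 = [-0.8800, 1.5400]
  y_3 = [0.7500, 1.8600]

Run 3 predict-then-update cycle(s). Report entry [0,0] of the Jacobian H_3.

H_jac[0,0] = -0.9880

step 1: x^-=[1.3542, -2.3100]  P^-=[0.6412 0.0524; 0.0524 0.5000]  H_jac=[0.2149 0.0000; 0.0000 0.7390]  S=[0.1296 -0.0027; -0.0027 0.7131]  K=[1.0644 0.0583; 0.0976 0.5186]  nu=[0.4334, 1.9237]  x^+=[1.9276, -1.2702]  P^+=[0.4923 0.0189; 0.0189 0.3073]
step 2: x^-=[1.6990, -1.2702]  P^-=[0.7890 0.0612; 0.0612 0.4273]  H_jac=[-0.1279 0.0000; 0.0000 0.9551]  S=[0.1129 -0.0185; -0.0185 0.8298]  K=[-0.8853 0.0507; 0.0112 0.4921]  nu=[-1.8718, 1.2439]  x^+=[3.4191, -0.6791]  P^+=[0.6968 0.0336; 0.0336 0.2266]
step 3: x^-=[3.2969, -0.6791]  P^-=[0.9962 0.0613; 0.0613 0.3466]  H_jac=[-0.9880 0.0000; 0.0000 0.6281]  S=[1.0724 -0.0491; -0.0491 0.5767]  K=[-0.9183 -0.0113; -0.0394 0.3741]  nu=[0.9047, 1.0819]  x^+=[2.4539, -0.3100]  P^+=[0.0928 0.0082; 0.0082 0.2627]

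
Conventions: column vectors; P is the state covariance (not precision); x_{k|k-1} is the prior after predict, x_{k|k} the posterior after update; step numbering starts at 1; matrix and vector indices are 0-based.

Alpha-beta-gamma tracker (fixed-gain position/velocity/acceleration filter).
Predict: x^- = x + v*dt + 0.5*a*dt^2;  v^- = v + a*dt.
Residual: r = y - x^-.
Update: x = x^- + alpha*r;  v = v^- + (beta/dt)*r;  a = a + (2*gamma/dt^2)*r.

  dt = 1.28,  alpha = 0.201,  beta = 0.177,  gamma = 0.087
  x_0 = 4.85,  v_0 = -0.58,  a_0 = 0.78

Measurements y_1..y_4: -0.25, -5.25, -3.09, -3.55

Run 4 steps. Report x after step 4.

x_post = -4.5285

step 1: x_pred=4.7466  r=-4.9966  x^+=3.7423  v^+=-0.2725  a^+=0.2494
step 2: x_pred=3.5977  r=-8.8477  x^+=1.8193  v^+=-1.1768  a^+=-0.6903
step 3: x_pred=-0.2525  r=-2.8375  x^+=-0.8228  v^+=-2.4528  a^+=-0.9916
step 4: x_pred=-4.7747  r=1.2247  x^+=-4.5285  v^+=-3.5527  a^+=-0.8616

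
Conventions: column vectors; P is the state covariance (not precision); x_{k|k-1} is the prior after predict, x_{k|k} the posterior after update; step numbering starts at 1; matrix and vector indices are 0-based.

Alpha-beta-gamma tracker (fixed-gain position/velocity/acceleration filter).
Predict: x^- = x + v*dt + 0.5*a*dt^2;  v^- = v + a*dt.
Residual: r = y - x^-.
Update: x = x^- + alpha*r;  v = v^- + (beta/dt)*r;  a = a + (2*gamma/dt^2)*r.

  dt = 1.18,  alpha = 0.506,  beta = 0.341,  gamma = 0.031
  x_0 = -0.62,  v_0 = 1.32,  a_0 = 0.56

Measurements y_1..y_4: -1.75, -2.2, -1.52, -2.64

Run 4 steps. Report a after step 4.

a_post = 0.0645

step 1: x_pred=1.3275  r=-3.0775  x^+=-0.2297  v^+=1.0915  a^+=0.4230
step 2: x_pred=1.3527  r=-3.5527  x^+=-0.4450  v^+=0.5639  a^+=0.2648
step 3: x_pred=0.4048  r=-1.9248  x^+=-0.5692  v^+=0.3201  a^+=0.1791
step 4: x_pred=-0.0668  r=-2.5732  x^+=-1.3688  v^+=-0.2122  a^+=0.0645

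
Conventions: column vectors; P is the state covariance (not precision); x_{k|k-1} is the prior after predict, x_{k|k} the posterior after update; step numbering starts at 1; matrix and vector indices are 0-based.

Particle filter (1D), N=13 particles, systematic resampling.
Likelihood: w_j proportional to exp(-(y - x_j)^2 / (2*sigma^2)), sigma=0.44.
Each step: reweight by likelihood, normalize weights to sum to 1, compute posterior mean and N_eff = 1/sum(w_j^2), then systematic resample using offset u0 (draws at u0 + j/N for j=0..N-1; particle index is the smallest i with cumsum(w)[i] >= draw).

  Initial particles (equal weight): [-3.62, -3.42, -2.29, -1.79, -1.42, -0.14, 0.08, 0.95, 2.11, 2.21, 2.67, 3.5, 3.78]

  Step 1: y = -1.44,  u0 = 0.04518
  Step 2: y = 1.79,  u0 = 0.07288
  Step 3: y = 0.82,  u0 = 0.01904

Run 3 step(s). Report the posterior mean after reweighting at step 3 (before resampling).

post_mean = -1.4200

step 1: w=[0.0000, 0.0000, 0.0815, 0.3840, 0.5264, 0.0067, 0.0013, 0.0000, 0.0000, 0.0000, 0.0000, 0.0000, 0.0000]  mean=-1.6225  Neff=2.3190  idx=[2, 3, 3, 3, 3, 3, 4, 4, 4, 4, 4, 4, 4]
step 2: w=[0.0000, 0.0002, 0.0002, 0.0002, 0.0002, 0.0002, 0.1427, 0.1427, 0.1427, 0.1427, 0.1427, 0.1427, 0.1427]  mean=-1.4204  Neff=7.0152  idx=[6, 7, 7, 8, 8, 9, 9, 10, 10, 11, 11, 12, 12]
step 3: w=[0.0769, 0.0769, 0.0769, 0.0769, 0.0769, 0.0769, 0.0769, 0.0769, 0.0769, 0.0769, 0.0769, 0.0769, 0.0769]  mean=-1.4200  Neff=13.0000  idx=[0, 1, 2, 3, 4, 5, 6, 7, 8, 9, 10, 11, 12]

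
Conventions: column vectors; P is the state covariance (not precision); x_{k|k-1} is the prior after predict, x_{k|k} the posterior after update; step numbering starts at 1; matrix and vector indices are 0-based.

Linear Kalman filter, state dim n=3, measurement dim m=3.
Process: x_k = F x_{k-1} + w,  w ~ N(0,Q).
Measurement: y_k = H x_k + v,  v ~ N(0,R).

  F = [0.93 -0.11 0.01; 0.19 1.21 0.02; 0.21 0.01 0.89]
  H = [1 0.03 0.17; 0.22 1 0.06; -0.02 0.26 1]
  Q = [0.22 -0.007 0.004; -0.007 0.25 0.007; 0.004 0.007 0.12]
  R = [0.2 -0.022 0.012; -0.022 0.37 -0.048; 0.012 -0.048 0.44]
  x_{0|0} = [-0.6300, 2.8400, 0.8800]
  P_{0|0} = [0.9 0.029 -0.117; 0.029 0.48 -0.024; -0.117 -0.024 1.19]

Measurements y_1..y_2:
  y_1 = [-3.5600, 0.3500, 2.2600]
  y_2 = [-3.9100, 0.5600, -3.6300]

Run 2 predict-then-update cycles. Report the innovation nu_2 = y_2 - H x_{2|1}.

innov = [-0.6349, -0.0973, -4.4004]

step 1: x^-=[-0.8895, 3.3343, 0.6793]  P^-=[0.9963 0.1178 0.0947; 0.1178 0.9970 0.0312; 0.0947 0.0312 1.0583]  S=[1.2673 0.3710 0.3070; 0.3710 1.4771 0.3271; 0.3070 0.3271 1.5773]  K=[0.8114 0.0507 -0.1016; -0.0996 0.7065 0.0555; 0.0800 -0.0921 0.6784]  nu=[-2.8860, -2.8294, 0.6960]  x^+=[-3.4453, 1.6613, 1.1811]  P^+=[0.1653 -0.0290 -0.0266; -0.0290 0.2722 -0.0821; -0.0266 -0.0821 0.3247]
step 2: x^-=[-3.3750, 1.3792, 0.3443]  P^-=[0.3719 -0.0473 0.0253; -0.0473 0.6372 -0.0777; 0.0253 -0.0777 0.3730]  S=[0.5883 0.0242 0.0801; 0.0242 0.9970 0.0632; 0.0801 0.0632 0.8153]  K=[0.6441 0.0242 -0.0584; -0.1057 0.6220 0.0712; 0.0916 -0.0794 0.4293]  nu=[-0.6349, -0.0973, -4.4004]  x^+=[-3.5295, 1.0726, -1.5950]  P^+=[0.1300 -0.0305 -0.0086; -0.0305 0.2395 -0.0627; -0.0086 -0.0627 0.2099]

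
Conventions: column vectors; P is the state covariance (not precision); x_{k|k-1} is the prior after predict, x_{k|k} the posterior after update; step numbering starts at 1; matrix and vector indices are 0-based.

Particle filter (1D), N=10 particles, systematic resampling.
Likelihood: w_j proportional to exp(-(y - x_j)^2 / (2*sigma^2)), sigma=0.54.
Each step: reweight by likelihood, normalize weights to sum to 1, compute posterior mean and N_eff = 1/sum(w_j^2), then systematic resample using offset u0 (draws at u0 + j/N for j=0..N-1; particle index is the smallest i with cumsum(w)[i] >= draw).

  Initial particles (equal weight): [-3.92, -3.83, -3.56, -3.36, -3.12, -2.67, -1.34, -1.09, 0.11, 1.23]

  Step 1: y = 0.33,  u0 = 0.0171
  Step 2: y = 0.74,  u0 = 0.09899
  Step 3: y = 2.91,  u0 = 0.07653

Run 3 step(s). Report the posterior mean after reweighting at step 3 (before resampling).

post_mean = 1.2295

step 1: w=[0.0000, 0.0000, 0.0000, 0.0000, 0.0000, 0.0000, 0.0069, 0.0260, 0.7609, 0.2061]  mean=0.2996  Neff=1.6073  idx=[7, 8, 8, 8, 8, 8, 8, 8, 9, 9]
step 2: w=[0.0007, 0.1039, 0.1039, 0.1039, 0.1039, 0.1039, 0.1039, 0.1039, 0.1360, 0.1360]  mean=0.4138  Neff=8.8839  idx=[1, 2, 3, 4, 5, 6, 7, 8, 9, 9]
step 3: w=[0.0001, 0.0001, 0.0001, 0.0001, 0.0001, 0.0001, 0.0001, 0.3332, 0.3332, 0.3332]  mean=1.2295  Neff=3.0026  idx=[7, 7, 7, 8, 8, 8, 9, 9, 9, 9]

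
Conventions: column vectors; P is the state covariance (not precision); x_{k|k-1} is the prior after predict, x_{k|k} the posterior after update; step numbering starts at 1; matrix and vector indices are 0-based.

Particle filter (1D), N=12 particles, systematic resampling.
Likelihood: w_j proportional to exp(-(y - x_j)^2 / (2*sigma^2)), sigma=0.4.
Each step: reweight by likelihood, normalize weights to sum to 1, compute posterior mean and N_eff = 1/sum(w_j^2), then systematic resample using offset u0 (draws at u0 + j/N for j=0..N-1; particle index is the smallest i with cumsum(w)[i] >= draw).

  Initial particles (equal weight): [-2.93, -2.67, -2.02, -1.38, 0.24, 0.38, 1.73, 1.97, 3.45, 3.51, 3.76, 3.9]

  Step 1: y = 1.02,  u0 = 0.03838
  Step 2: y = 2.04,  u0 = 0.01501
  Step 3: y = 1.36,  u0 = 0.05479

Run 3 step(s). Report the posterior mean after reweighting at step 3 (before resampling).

step 1: w=[0.0000, 0.0000, 0.0000, 0.0000, 0.2153, 0.4007, 0.2982, 0.0859, 0.0000, 0.0000, 0.0000, 0.0000]  mean=0.8890  Neff=3.2985  idx=[4, 4, 4, 5, 5, 5, 5, 6, 6, 6, 6, 7]
step 2: w=[0.0000, 0.0000, 0.0000, 0.0000, 0.0000, 0.0000, 0.0000, 0.1876, 0.1876, 0.1876, 0.1876, 0.2494]  mean=1.7896  Neff=4.9267  idx=[7, 7, 7, 8, 8, 9, 9, 10, 10, 11, 11, 11]
step 3: w=[0.0958, 0.0958, 0.0958, 0.0958, 0.0958, 0.0958, 0.0958, 0.0958, 0.0958, 0.0459, 0.0459, 0.0459]  mean=1.7631  Neff=11.2451  idx=[0, 1, 2, 3, 4, 4, 5, 6, 7, 8, 9, 11]

post_mean = 1.7631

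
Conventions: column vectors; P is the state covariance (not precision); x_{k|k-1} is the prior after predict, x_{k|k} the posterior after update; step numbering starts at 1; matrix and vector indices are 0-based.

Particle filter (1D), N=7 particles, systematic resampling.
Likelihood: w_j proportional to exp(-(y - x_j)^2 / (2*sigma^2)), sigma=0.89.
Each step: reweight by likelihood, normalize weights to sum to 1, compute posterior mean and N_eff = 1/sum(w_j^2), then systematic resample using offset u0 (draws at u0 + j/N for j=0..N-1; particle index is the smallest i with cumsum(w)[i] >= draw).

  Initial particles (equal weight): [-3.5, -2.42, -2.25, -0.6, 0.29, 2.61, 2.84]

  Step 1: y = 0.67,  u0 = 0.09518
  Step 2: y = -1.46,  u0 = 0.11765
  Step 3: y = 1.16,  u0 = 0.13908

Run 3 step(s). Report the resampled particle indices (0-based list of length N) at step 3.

resampled_idx = [2, 4, 4, 5, 5, 6, 6]

step 1: w=[0.0000, 0.0017, 0.0032, 0.2535, 0.6405, 0.0652, 0.0359]  mean=0.2944  Neff=2.0833  idx=[3, 3, 4, 4, 4, 4, 5]
step 2: w=[0.3421, 0.3421, 0.0789, 0.0789, 0.0789, 0.0789, 0.0000]  mean=-0.3189  Neff=3.8612  idx=[0, 0, 1, 1, 2, 3, 5]
step 3: w=[0.0583, 0.0583, 0.0583, 0.0583, 0.2556, 0.2556, 0.2556]  mean=0.0824  Neff=4.7720  idx=[2, 4, 4, 5, 5, 6, 6]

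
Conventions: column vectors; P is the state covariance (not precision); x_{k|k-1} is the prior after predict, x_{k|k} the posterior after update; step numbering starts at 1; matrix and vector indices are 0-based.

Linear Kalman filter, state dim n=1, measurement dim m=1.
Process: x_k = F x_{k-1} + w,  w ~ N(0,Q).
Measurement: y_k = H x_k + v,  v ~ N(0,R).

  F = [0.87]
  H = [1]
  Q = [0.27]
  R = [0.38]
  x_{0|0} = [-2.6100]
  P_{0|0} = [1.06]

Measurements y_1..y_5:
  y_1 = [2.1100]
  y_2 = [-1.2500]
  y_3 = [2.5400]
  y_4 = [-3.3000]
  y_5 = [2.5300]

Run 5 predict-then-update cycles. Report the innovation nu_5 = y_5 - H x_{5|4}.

step 1: x^-=[-2.2707]  P^-=[1.0723]  S=[1.4523]  K=[0.7383]  nu=[4.3807]  x^+=[0.9638]  P^+=[0.2806]
step 2: x^-=[0.8385]  P^-=[0.4824]  S=[0.8624]  K=[0.5594]  nu=[-2.0885]  x^+=[-0.3297]  P^+=[0.2126]
step 3: x^-=[-0.2868]  P^-=[0.4309]  S=[0.8109]  K=[0.5314]  nu=[2.8268]  x^+=[1.2153]  P^+=[0.2019]
step 4: x^-=[1.0573]  P^-=[0.4228]  S=[0.8028]  K=[0.5267]  nu=[-4.3573]  x^+=[-1.2376]  P^+=[0.2001]
step 5: x^-=[-1.0767]  P^-=[0.4215]  S=[0.8015]  K=[0.5259]  nu=[3.6067]  x^+=[0.8200]  P^+=[0.1998]

innov = [3.6067]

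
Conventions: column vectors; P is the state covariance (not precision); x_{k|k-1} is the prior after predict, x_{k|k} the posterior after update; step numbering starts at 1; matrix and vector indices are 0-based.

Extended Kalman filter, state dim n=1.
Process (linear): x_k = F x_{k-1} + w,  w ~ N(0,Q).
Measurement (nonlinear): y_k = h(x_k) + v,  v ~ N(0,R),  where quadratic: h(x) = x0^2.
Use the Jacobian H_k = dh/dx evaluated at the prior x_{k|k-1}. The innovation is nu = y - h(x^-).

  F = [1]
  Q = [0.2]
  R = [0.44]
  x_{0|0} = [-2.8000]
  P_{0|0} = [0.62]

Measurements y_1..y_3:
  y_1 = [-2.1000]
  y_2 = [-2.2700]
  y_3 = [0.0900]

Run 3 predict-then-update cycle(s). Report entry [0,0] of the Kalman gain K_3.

K[0,0] = 0.0503

step 1: x^-=[-2.8000]  P^-=[0.8200]  H_jac=[-5.6000]  S=[26.1552]  K=[-0.1756]  nu=[-9.9400]  x^+=[-1.0549]  P^+=[0.0138]
step 2: x^-=[-1.0549]  P^-=[0.2138]  H_jac=[-2.1097]  S=[1.3916]  K=[-0.3241]  nu=[-3.3827]  x^+=[0.0416]  P^+=[0.0676]
step 3: x^-=[0.0416]  P^-=[0.2676]  H_jac=[0.0831]  S=[0.4418]  K=[0.0503]  nu=[0.0883]  x^+=[0.0460]  P^+=[0.2665]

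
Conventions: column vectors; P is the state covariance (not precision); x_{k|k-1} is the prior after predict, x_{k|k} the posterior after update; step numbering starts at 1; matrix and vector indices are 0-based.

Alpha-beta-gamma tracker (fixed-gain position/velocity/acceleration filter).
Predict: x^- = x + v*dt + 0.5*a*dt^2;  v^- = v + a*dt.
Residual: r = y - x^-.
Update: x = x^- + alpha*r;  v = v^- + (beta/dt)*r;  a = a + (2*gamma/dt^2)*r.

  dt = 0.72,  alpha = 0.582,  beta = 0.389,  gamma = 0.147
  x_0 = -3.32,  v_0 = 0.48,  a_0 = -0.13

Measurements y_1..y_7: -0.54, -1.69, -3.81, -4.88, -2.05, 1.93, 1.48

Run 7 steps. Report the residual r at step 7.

resid = 0.7978

step 1: x_pred=-3.0081  r=2.4681  x^+=-1.5717  v^+=1.7199  a^+=1.2697
step 2: x_pred=-0.0043  r=-1.6857  x^+=-0.9854  v^+=1.7233  a^+=0.3137
step 3: x_pred=0.3367  r=-4.1467  x^+=-2.0767  v^+=-0.2912  a^+=-2.0380
step 4: x_pred=-2.8146  r=-2.0654  x^+=-4.0167  v^+=-2.8745  a^+=-3.2094
step 5: x_pred=-6.9182  r=4.8682  x^+=-4.0849  v^+=-2.5551  a^+=-0.4485
step 6: x_pred=-6.0408  r=7.9708  x^+=-1.4018  v^+=1.4285  a^+=4.0720
step 7: x_pred=0.6822  r=0.7978  x^+=1.1465  v^+=4.7913  a^+=4.5245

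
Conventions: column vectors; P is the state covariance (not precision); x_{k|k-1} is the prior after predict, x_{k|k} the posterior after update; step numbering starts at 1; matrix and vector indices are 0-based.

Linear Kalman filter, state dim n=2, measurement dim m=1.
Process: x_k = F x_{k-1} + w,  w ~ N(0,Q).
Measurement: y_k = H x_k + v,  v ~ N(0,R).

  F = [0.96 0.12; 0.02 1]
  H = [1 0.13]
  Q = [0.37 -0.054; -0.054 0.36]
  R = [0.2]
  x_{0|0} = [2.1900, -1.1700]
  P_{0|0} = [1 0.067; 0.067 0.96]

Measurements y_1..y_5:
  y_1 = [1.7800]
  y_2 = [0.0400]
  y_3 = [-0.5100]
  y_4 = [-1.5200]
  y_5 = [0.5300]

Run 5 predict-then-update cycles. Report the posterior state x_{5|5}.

step 1: x^-=[1.9620, -1.1262]  P^-=[1.3209 0.1449; 0.1449 1.3231]  S=[1.5809]  K=[0.8474; 0.2004]  nu=[-0.0356]  x^+=[1.9318, -1.1333]  P^+=[0.1856 -0.1237; -0.1237 1.2596]
step 2: x^-=[1.7186, -1.0947]  P^-=[0.5307 -0.0183; -0.0183 1.6147]  S=[0.7532]  K=[0.7014; 0.2544]  nu=[-1.5363]  x^+=[0.6410, -1.4855]  P^+=[0.1601 -0.1527; -0.1527 1.5659]
step 3: x^-=[0.4371, -1.4727]  P^-=[0.5049 -0.0100; -0.0100 1.9199]  S=[0.7348]  K=[0.6854; 0.3261]  nu=[-0.7557]  x^+=[-0.0808, -1.7191]  P^+=[0.1597 -0.1742; -0.1742 1.8418]
step 4: x^-=[-0.2839, -1.7208]  P^-=[0.5036 0.0024; 0.0024 2.1949]  S=[0.7413]  K=[0.6797; 0.3882]  nu=[-1.0124]  x^+=[-0.9721, -2.1137]  P^+=[0.1611 -0.1932; -0.1932 2.0832]
step 5: x^-=[-1.1868, -2.1332]  P^-=[0.5039 0.0132; 0.0132 2.4355]  S=[0.7485]  K=[0.6755; 0.4406]  nu=[1.9942]  x^+=[0.1603, -1.2546]  P^+=[0.1624 -0.2096; -0.2096 2.2902]

x_post = [0.1603, -1.2546]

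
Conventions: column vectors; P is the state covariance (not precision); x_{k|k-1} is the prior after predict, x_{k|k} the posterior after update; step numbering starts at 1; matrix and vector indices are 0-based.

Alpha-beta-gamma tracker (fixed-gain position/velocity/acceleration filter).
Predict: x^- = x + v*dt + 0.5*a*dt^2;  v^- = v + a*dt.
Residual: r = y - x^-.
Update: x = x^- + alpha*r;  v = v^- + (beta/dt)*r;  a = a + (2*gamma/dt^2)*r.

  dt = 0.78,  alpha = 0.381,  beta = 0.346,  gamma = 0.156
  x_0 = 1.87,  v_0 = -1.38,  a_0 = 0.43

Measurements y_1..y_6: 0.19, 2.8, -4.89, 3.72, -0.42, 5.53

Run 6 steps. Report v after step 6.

step 1: x_pred=0.9244  r=-0.7344  x^+=0.6446  v^+=-1.3704  a^+=0.0534
step 2: x_pred=-0.4081  r=3.2081  x^+=0.8142  v^+=0.0943  a^+=1.6985
step 3: x_pred=1.4045  r=-6.2945  x^+=-0.9937  v^+=-1.3730  a^+=-1.5294
step 4: x_pred=-2.5299  r=6.2499  x^+=-0.1487  v^+=0.2065  a^+=1.6757
step 5: x_pred=0.5221  r=-0.9421  x^+=0.1632  v^+=1.0956  a^+=1.1925
step 6: x_pred=1.3805  r=4.1495  x^+=2.9615  v^+=3.8664  a^+=3.3205

v_post = 3.8664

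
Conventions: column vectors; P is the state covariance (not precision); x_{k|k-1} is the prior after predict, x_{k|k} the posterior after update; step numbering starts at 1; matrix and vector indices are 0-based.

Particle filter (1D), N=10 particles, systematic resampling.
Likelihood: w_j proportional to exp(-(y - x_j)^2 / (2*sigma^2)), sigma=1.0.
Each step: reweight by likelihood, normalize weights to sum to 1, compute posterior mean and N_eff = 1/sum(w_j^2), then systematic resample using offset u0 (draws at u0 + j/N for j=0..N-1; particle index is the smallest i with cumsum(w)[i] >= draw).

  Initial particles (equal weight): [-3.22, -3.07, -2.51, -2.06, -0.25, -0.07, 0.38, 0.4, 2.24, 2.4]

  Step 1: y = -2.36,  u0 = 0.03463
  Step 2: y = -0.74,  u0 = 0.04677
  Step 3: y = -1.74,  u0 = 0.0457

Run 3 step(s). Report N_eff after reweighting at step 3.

N_eff = 9.6097

step 1: w=[0.1898, 0.2136, 0.2717, 0.2627, 0.0297, 0.0200, 0.0064, 0.0061, 0.0000, 0.0000]  mean=-2.4940  Neff=4.4277  idx=[0, 0, 1, 1, 2, 2, 2, 3, 3, 3]
step 2: w=[0.0219, 0.0219, 0.0314, 0.0314, 0.0991, 0.0991, 0.0991, 0.1986, 0.1986, 0.1986]  mean=-2.3082  Neff=6.6320  idx=[2, 4, 5, 6, 7, 7, 8, 8, 9, 9]
step 3: w=[0.0495, 0.0891, 0.0891, 0.0891, 0.1139, 0.1139, 0.1139, 0.1139, 0.1139, 0.1139]  mean=-2.2303  Neff=9.6097  idx=[0, 2, 3, 4, 5, 6, 6, 7, 8, 9]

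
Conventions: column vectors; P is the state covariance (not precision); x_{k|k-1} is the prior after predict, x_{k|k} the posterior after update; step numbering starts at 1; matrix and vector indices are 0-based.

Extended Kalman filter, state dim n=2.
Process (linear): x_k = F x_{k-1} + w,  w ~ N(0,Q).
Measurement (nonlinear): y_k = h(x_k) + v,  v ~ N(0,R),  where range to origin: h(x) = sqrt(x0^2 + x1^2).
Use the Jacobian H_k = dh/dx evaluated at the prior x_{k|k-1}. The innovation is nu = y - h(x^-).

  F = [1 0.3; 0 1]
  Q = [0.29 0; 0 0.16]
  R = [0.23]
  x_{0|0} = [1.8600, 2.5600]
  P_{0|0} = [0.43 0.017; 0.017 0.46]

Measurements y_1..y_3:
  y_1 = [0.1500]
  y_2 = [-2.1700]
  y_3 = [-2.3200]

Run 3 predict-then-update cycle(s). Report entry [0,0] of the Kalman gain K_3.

K[0,0] = -0.6226

step 1: x^-=[2.6280, 2.5600]  P^-=[0.7716 0.1550; 0.1550 0.6200]  H_jac=[0.7163 0.6978]  S=[1.0827]  K=[0.6104; 0.5021]  nu=[-3.5188]  x^+=[0.4803, 0.7932]  P^+=[0.3682 -0.1768; -0.1768 0.3470]
step 2: x^-=[0.7182, 0.7932]  P^-=[0.5834 -0.0727; -0.0727 0.5070]  H_jac=[0.6712 0.7413]  S=[0.6991]  K=[0.4830; 0.4678]  nu=[-3.2400]  x^+=[-0.8468, -0.7226]  P^+=[0.4203 -0.2307; -0.2307 0.3540]
step 3: x^-=[-1.0635, -0.7226]  P^-=[0.6037 -0.1245; -0.1245 0.5140]  H_jac=[-0.8272 -0.5620]  S=[0.6897]  K=[-0.6226; -0.2696]  nu=[-3.6058]  x^+=[1.1816, 0.2494]  P^+=[0.3363 -0.2402; -0.2402 0.4639]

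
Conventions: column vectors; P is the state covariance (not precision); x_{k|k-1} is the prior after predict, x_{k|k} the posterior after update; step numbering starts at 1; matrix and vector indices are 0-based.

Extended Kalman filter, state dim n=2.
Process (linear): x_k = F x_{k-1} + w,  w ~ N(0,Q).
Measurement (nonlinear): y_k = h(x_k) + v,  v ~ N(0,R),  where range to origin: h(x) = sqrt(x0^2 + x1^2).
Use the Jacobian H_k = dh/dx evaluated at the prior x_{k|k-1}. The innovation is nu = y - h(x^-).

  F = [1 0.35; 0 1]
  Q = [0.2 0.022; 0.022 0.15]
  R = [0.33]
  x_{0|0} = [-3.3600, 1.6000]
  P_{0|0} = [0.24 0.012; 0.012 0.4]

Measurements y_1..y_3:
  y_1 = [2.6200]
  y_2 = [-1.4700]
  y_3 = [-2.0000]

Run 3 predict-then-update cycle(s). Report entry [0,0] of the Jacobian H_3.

step 1: x^-=[-2.8000, 1.6000]  P^-=[0.4974 0.1740; 0.1740 0.5500]  H_jac=[-0.8682 0.4961]  S=[0.6904]  K=[-0.5005; 0.1764]  nu=[-0.6049]  x^+=[-2.4973, 1.4933]  P^+=[0.3245 0.2350; 0.2350 0.5285]
step 2: x^-=[-1.9746, 1.4933]  P^-=[0.7537 0.4419; 0.4419 0.6785]  H_jac=[-0.7976 0.6032]  S=[0.6311]  K=[-0.5301; 0.0900]  nu=[-3.9457]  x^+=[0.1172, 1.1383]  P^+=[0.5763 0.4720; 0.4720 0.6734]
step 3: x^-=[0.5156, 1.1383]  P^-=[1.1892 0.7297; 0.7297 0.8234]  H_jac=[0.4126 0.9109]  S=[1.7642]  K=[0.6549; 0.5958]  nu=[-3.2496]  x^+=[-1.6126, -0.7979]  P^+=[0.4326 0.0413; 0.0413 0.1971]

H_jac[0,0] = 0.4126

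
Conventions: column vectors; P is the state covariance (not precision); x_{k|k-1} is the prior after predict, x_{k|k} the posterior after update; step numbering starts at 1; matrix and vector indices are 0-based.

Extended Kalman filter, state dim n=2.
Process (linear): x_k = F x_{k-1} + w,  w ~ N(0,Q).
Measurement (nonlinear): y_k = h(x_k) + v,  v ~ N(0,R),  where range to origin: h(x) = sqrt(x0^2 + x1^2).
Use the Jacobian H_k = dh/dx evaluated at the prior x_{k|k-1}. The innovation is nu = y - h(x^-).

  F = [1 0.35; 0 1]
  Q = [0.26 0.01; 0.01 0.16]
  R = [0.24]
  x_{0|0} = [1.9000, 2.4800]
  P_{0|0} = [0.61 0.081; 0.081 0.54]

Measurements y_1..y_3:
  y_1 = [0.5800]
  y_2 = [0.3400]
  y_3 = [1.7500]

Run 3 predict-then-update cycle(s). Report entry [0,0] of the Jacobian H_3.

step 1: x^-=[2.7680, 2.4800]  P^-=[0.9929 0.2800; 0.2800 0.7000]  H_jac=[0.7448 0.6673]  S=[1.3808]  K=[0.6709; 0.4893]  nu=[-3.1365]  x^+=[0.6638, 0.9452]  P^+=[0.3714 -0.1733; -0.1733 0.3694]
step 2: x^-=[0.9947, 0.9452]  P^-=[0.5554 -0.0340; -0.0340 0.5294]  H_jac=[0.7249 0.6889]  S=[0.7491]  K=[0.5062; 0.4539]  nu=[-1.0322]  x^+=[0.4722, 0.4767]  P^+=[0.3634 -0.2061; -0.2061 0.3750]
step 3: x^-=[0.6391, 0.4767]  P^-=[0.5251 -0.0648; -0.0648 0.5350]  H_jac=[0.8016 0.5979]  S=[0.7065]  K=[0.5409; 0.3792]  nu=[0.9527]  x^+=[1.1544, 0.8380]  P^+=[0.3184 -0.2098; -0.2098 0.4334]

H_jac[0,0] = 0.8016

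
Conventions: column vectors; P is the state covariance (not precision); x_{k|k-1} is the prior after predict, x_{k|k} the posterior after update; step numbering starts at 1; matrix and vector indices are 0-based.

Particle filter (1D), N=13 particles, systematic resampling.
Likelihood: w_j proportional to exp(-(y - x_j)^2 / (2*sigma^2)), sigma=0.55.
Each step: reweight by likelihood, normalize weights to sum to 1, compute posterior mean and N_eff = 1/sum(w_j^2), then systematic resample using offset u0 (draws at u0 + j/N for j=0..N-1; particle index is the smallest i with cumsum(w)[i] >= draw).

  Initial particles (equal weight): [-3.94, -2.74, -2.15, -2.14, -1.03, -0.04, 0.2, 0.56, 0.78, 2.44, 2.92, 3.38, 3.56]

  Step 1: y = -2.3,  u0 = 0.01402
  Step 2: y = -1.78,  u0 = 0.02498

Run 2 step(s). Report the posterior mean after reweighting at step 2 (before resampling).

step 1: w=[0.0043, 0.2660, 0.3530, 0.3512, 0.0255, 0.0001, 0.0000, 0.0000, 0.0000, 0.0000, 0.0000, 0.0000, 0.0000]  mean=-2.2824  Neff=3.1316  idx=[1, 1, 1, 1, 2, 2, 2, 2, 3, 3, 3, 3, 3]
step 2: w=[0.0269, 0.0269, 0.0269, 0.0269, 0.0985, 0.0985, 0.0985, 0.0985, 0.0997, 0.0997, 0.0997, 0.0997, 0.0997]  mean=-2.2085  Neff=10.9442  idx=[0, 3, 4, 5, 6, 7, 7, 8, 9, 10, 10, 11, 12]

post_mean = -2.2085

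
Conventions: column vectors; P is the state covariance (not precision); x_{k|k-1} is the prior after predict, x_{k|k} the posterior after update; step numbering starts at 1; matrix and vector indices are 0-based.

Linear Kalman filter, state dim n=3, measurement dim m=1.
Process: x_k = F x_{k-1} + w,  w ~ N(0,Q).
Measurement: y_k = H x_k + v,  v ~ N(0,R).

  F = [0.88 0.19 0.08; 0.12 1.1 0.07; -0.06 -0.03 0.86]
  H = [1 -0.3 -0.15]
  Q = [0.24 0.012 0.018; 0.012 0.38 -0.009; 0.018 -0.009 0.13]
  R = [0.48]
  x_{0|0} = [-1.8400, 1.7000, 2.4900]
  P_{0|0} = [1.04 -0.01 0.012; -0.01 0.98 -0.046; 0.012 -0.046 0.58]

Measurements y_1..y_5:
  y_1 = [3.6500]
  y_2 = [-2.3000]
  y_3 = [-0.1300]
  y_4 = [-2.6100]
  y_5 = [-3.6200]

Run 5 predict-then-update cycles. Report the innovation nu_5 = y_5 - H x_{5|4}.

innov = [-2.6954]

step 1: x^-=[-1.0970, 1.8235, 2.2008]  P^-=[1.0814 0.3162 -0.0006; 0.3162 1.5741 -0.0554; -0.0006 -0.0554 0.5647]  S=[1.5213]  K=[0.6486; -0.0971; -0.0451]  nu=[5.6242]  x^+=[2.5507, 1.2773, 1.9469]  P^+=[0.4415 0.4120 0.0439; 0.4120 1.5597 -0.0621; 0.0439 -0.0621 0.5616]
step 2: x^-=[2.6430, 1.8474, 1.4830]  P^-=[0.7839 0.7928 0.0319; 0.7928 2.3763 -0.1128; 0.0319 -0.1128 0.5485]  S=[0.9947]  K=[0.5441; 0.0973; -0.0166]  nu=[-4.1664]  x^+=[0.3760, 1.4419, 1.5523]  P^+=[0.4894 0.7401 0.0409; 0.7401 2.3669 -0.1112; 0.0409 -0.1112 0.5482]
step 3: x^-=[0.7290, 1.7399, 1.2691]  P^-=[0.9578 1.2864 0.0013; 1.2864 3.4327 -0.2100; 0.0013 -0.2100 0.5435]  S=[0.9678]  K=[0.5907; 0.2977; -0.0178]  nu=[-0.1467]  x^+=[0.6424, 1.6962, 1.2717]  P^+=[0.6201 1.1162 0.0115; 1.1162 3.3469 -0.2049; 0.0115 -0.2049 0.5432]
step 4: x^-=[0.9893, 2.0320, 1.0043]  P^-=[1.2132 1.8660 -0.0630; 1.8660 4.7047 -0.3612; -0.0630 -0.3612 0.5504]  S=[0.9957]  K=[0.6656; 0.5110; -0.0374]  nu=[-2.8391]  x^+=[-0.9005, 0.5812, 1.1104]  P^+=[0.7720 1.5274 -0.0382; 1.5274 4.4447 -0.3422; -0.0382 -0.3422 0.5490]
step 5: x^-=[-0.5932, 0.6090, 0.9915]  P^-=[1.4967 2.5014 -0.1519; 2.5014 6.1217 -0.5612; -0.1519 -0.5612 0.5699]  S=[1.0347]  K=[0.7433; 0.7240; -0.0667]  nu=[-2.6954]  x^+=[-2.5966, -1.3424, 1.1713]  P^+=[0.9251 1.9446 -0.1006; 1.9446 5.5794 -0.5113; -0.1006 -0.5113 0.5653]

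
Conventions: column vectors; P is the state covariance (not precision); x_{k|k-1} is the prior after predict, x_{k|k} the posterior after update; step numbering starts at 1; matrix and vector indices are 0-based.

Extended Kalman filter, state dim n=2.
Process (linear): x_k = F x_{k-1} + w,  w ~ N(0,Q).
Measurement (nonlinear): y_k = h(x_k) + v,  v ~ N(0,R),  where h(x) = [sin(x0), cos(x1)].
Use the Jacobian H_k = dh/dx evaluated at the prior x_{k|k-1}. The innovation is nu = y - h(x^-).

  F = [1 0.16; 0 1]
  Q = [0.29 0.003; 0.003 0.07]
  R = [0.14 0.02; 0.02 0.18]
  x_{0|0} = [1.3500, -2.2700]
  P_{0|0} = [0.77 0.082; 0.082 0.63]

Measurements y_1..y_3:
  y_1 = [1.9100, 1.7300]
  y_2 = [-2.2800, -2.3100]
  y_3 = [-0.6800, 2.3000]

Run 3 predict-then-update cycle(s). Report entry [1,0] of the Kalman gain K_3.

step 1: x^-=[0.9868, -2.2700]  P^-=[1.1024 0.1858; 0.1858 0.7000]  H_jac=[0.5514 0.0000; 0.0000 0.7654]  S=[0.4751 0.0984; 0.0984 0.5900]  K=[1.2733 0.0286; 0.0285 0.9032]  nu=[1.0757, 2.3736]  x^+=[2.4246, -0.0954]  P^+=[0.3244 0.0400; 0.0400 0.2132]
step 2: x^-=[2.4093, -0.0954]  P^-=[0.6326 0.0771; 0.0771 0.2832]  H_jac=[-0.7436 0.0000; 0.0000 0.0952]  S=[0.4898 0.0145; 0.0145 0.1826]  K=[-0.9639 0.1170; -0.1217 0.1574]  nu=[-2.9486, -3.3055]  x^+=[4.8647, -0.2567]  P^+=[0.1783 0.0187; 0.0187 0.2719]
step 3: x^-=[4.8236, -0.2567]  P^-=[0.4813 0.0652; 0.0652 0.3419]  H_jac=[0.1110 0.0000; 0.0000 0.2539]  S=[0.1459 0.0218; 0.0218 0.2020]  K=[0.3595 0.0431; -0.0150 0.4313]  nu=[0.3138, 1.3328]  x^+=[4.9938, 0.3135]  P^+=[0.4613 0.0589; 0.0589 0.3046]

K[1,0] = -0.0150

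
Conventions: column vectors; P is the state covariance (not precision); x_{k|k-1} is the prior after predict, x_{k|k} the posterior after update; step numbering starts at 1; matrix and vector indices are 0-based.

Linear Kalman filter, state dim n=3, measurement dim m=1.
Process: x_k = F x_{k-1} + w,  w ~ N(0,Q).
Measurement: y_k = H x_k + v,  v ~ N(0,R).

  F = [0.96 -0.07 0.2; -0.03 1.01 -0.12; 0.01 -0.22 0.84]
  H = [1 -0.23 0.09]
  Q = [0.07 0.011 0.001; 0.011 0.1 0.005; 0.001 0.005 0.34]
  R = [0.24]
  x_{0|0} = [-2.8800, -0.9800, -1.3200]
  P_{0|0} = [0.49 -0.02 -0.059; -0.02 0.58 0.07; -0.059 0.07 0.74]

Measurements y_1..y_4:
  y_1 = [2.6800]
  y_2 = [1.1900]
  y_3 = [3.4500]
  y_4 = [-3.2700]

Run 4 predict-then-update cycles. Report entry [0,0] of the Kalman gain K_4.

step 1: x^-=[-2.9602, -0.7450, -0.9220]  P^-=[0.5321 -0.0594 0.0883; -0.0594 0.6866 -0.1362; 0.0883 -0.1362 0.8635]  S=[0.8643]  K=[0.6407; -0.2657; 0.2283]  nu=[5.5518]  x^+=[0.5967, -2.2199, 0.3456]  P^+=[0.1774 0.0877 -0.0381; 0.0877 0.6256 -0.0837; -0.0381 -0.0837 0.8184]
step 2: x^-=[0.7973, -2.3014, 0.7846]  P^-=[0.2452 0.0142 0.1090; 0.0142 0.7648 -0.2873; 0.1090 -0.2873 0.9777]  S=[0.5585]  K=[0.4507; -0.3358; 0.4711]  nu=[-0.2072]  x^+=[0.7039, -2.2318, 0.6870]  P^+=[0.1317 0.0987 -0.0095; 0.0987 0.7018 -0.1990; -0.0095 -0.1990 0.8537]
step 3: x^-=[0.9694, -2.3577, 1.0751]  P^-=[0.2176 -0.0077 0.1483; -0.0077 0.8705 -0.4092; 0.1483 -0.4092 1.0493]  S=[0.5593]  K=[0.4161; -0.4375; 0.6023]  nu=[1.8416]  x^+=[1.7357, -3.1634, 2.1843]  P^+=[0.1208 0.0942 0.0081; 0.0942 0.7635 -0.2618; 0.0081 -0.2618 0.8464]
step 4: x^-=[2.3245, -3.5092, 2.5481]  P^-=[0.2167 -0.0314 0.1697; -0.0314 0.9489 -0.4777; 0.1697 -0.4777 1.0707]  S=[0.5803]  K=[0.4122; -0.5042; 0.6477]  nu=[-6.6310]  x^+=[-0.4086, -0.1660, -1.7470]  P^+=[0.1181 0.0893 0.0147; 0.0893 0.8014 -0.2882; 0.0147 -0.2882 0.8272]

K[0,0] = 0.4122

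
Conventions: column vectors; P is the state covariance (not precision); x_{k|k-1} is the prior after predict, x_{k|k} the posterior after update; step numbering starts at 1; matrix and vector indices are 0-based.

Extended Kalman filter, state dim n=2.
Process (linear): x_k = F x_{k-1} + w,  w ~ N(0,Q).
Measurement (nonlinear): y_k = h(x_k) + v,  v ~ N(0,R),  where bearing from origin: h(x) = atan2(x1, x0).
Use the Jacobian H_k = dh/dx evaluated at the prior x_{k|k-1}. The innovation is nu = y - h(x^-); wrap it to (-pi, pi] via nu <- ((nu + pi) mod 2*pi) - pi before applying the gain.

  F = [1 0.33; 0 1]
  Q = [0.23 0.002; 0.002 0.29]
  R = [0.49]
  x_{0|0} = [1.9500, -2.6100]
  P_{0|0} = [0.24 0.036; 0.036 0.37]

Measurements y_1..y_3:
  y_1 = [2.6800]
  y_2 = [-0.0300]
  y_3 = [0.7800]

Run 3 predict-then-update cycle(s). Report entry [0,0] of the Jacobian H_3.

H_jac[0,0] = 0.2839

step 1: x^-=[1.0887, -2.6100]  P^-=[0.5341 0.1601; 0.1601 0.6600]  H_jac=[0.3264 0.1361]  S=[0.5733]  K=[0.3420; 0.2478]  nu=[-2.4276]  x^+=[0.2584, -3.2117]  P^+=[0.4670 0.1115; 0.1115 0.6248]
step 2: x^-=[-0.8014, -3.2117]  P^-=[0.8386 0.3197; 0.3197 0.9148]  H_jac=[0.2931 -0.0731]  S=[0.5532]  K=[0.4021; 0.0484]  nu=[1.7853]  x^+=[-0.0836, -3.1252]  P^+=[0.7492 0.3089; 0.3089 0.9135]
step 3: x^-=[-1.1149, -3.1252]  P^-=[1.2825 0.6124; 0.6124 1.2035]  H_jac=[0.2839 -0.1013]  S=[0.5705]  K=[0.5295; 0.0911]  nu=[2.6935]  x^+=[0.3112, -2.8799]  P^+=[1.1226 0.5849; 0.5849 1.1988]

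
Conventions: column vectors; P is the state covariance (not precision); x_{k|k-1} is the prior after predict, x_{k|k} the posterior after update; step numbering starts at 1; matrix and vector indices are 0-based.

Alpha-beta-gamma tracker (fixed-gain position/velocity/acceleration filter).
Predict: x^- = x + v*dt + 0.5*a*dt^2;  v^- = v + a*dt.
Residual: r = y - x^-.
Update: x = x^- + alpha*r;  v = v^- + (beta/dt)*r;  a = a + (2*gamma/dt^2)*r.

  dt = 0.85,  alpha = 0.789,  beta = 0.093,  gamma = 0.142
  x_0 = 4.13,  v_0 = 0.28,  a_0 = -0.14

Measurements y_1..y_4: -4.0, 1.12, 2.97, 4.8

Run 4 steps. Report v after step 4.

v_post = -2.0567

step 1: x_pred=4.3174  r=-8.3174  x^+=-2.2450  v^+=-0.7490  a^+=-3.4094
step 2: x_pred=-4.1133  r=5.2333  x^+=0.0158  v^+=-3.0744  a^+=-1.3523
step 3: x_pred=-3.0860  r=6.0560  x^+=1.6922  v^+=-3.5613  a^+=1.0282
step 4: x_pred=-0.9635  r=5.7635  x^+=3.5839  v^+=-2.0567  a^+=3.2937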